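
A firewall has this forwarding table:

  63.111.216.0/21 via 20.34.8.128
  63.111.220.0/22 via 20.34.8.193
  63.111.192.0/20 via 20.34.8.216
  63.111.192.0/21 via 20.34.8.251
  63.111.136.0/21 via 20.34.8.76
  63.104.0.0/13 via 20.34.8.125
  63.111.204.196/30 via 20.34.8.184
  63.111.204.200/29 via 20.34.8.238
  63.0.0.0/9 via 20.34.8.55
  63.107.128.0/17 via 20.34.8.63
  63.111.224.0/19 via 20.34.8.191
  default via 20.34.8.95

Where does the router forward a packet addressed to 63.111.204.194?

20.34.8.216

Routes whose prefix contains 63.111.204.194:
  0.0.0.0/0 (default, matches everything) -> 20.34.8.95
  63.0.0.0/9 (63.0.0.0 - 63.127.255.255) -> 20.34.8.55
  63.104.0.0/13 (63.104.0.0 - 63.111.255.255) -> 20.34.8.125
  63.111.192.0/20 (63.111.192.0 - 63.111.207.255) -> 20.34.8.216
More-specific entries that do NOT match:
  63.111.204.196/30 (63.111.204.196 - 63.111.204.199) does not contain 63.111.204.194
  63.111.204.200/29 (63.111.204.200 - 63.111.204.207) does not contain 63.111.204.194
  63.111.220.0/22 (63.111.220.0 - 63.111.223.255) does not contain 63.111.204.194
  63.111.216.0/21 (63.111.216.0 - 63.111.223.255) does not contain 63.111.204.194
  63.111.192.0/21 (63.111.192.0 - 63.111.199.255) does not contain 63.111.204.194
  63.111.136.0/21 (63.111.136.0 - 63.111.143.255) does not contain 63.111.204.194
Longest matching prefix is /20 -> next hop 20.34.8.216.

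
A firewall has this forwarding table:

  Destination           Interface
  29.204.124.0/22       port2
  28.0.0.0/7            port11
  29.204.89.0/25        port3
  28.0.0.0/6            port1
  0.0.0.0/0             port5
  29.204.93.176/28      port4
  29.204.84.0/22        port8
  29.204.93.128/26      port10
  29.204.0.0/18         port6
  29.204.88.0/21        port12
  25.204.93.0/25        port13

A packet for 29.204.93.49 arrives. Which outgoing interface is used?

port12

Routes whose prefix contains 29.204.93.49:
  0.0.0.0/0 (default, matches everything) -> port5
  28.0.0.0/6 (28.0.0.0 - 31.255.255.255) -> port1
  28.0.0.0/7 (28.0.0.0 - 29.255.255.255) -> port11
  29.204.88.0/21 (29.204.88.0 - 29.204.95.255) -> port12
More-specific entries that do NOT match:
  29.204.93.176/28 (29.204.93.176 - 29.204.93.191) does not contain 29.204.93.49
  29.204.93.128/26 (29.204.93.128 - 29.204.93.191) does not contain 29.204.93.49
  29.204.89.0/25 (29.204.89.0 - 29.204.89.127) does not contain 29.204.93.49
  25.204.93.0/25 (25.204.93.0 - 25.204.93.127) does not contain 29.204.93.49
  29.204.124.0/22 (29.204.124.0 - 29.204.127.255) does not contain 29.204.93.49
  29.204.84.0/22 (29.204.84.0 - 29.204.87.255) does not contain 29.204.93.49
Longest matching prefix is /21 -> interface port12.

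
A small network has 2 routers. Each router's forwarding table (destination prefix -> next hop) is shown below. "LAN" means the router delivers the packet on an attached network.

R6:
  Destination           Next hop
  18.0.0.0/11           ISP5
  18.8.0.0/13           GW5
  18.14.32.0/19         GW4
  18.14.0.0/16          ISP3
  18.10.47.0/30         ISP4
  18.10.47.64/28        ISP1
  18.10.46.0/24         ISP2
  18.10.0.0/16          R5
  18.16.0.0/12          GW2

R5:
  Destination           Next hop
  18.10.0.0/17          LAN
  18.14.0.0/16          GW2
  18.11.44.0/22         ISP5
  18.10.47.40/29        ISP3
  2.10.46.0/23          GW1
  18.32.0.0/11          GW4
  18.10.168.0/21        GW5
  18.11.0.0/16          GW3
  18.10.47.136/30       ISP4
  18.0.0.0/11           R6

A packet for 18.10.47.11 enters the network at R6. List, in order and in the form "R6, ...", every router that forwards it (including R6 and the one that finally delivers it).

R6, R5

At R6: longest match for 18.10.47.11 is 18.10.0.0/16 -> R5
At R5: longest match for 18.10.47.11 is 18.10.0.0/17 -> LAN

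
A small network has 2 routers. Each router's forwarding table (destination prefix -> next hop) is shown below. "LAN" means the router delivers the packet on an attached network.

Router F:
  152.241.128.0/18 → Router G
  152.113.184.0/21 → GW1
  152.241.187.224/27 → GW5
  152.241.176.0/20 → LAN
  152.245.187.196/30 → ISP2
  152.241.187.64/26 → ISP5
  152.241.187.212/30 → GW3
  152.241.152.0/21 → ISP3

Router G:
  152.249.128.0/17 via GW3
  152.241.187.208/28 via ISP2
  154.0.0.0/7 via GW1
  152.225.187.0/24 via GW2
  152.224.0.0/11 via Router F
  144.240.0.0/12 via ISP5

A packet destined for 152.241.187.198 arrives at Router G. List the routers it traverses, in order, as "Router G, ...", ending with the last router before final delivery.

Router G, Router F

At Router G: longest match for 152.241.187.198 is 152.224.0.0/11 -> Router F
At Router F: longest match for 152.241.187.198 is 152.241.176.0/20 -> LAN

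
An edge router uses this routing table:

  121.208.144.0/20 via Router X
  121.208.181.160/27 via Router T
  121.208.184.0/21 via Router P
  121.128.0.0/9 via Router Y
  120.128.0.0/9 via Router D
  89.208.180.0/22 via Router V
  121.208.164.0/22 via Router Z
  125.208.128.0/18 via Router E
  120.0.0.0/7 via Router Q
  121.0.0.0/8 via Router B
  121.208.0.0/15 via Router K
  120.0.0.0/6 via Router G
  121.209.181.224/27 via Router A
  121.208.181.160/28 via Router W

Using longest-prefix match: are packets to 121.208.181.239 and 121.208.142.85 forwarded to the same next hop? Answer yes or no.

121.208.181.239: longest match 121.208.0.0/15 -> Router K
121.208.142.85: longest match 121.208.0.0/15 -> Router K

yes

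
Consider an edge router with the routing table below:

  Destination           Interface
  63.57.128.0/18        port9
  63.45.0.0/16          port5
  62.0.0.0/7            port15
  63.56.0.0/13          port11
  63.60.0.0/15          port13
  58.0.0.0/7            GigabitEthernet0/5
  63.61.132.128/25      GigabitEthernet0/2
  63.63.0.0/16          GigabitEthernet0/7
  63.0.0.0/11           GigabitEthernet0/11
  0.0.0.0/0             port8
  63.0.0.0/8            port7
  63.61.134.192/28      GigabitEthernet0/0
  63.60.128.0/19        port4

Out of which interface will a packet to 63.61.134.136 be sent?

port13

Routes whose prefix contains 63.61.134.136:
  0.0.0.0/0 (default, matches everything) -> port8
  62.0.0.0/7 (62.0.0.0 - 63.255.255.255) -> port15
  63.0.0.0/8 (63.0.0.0 - 63.255.255.255) -> port7
  63.56.0.0/13 (63.56.0.0 - 63.63.255.255) -> port11
  63.60.0.0/15 (63.60.0.0 - 63.61.255.255) -> port13
More-specific entries that do NOT match:
  63.61.134.192/28 (63.61.134.192 - 63.61.134.207) does not contain 63.61.134.136
  63.61.132.128/25 (63.61.132.128 - 63.61.132.255) does not contain 63.61.134.136
  63.60.128.0/19 (63.60.128.0 - 63.60.159.255) does not contain 63.61.134.136
  63.57.128.0/18 (63.57.128.0 - 63.57.191.255) does not contain 63.61.134.136
  63.45.0.0/16 (63.45.0.0 - 63.45.255.255) does not contain 63.61.134.136
  63.63.0.0/16 (63.63.0.0 - 63.63.255.255) does not contain 63.61.134.136
Longest matching prefix is /15 -> interface port13.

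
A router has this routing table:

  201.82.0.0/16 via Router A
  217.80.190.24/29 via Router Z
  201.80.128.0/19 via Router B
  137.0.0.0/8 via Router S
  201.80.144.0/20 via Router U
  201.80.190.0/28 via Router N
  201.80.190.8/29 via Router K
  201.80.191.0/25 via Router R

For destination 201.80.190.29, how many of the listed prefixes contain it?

No listed prefix contains 201.80.190.29.
Total matching entries: 0.

0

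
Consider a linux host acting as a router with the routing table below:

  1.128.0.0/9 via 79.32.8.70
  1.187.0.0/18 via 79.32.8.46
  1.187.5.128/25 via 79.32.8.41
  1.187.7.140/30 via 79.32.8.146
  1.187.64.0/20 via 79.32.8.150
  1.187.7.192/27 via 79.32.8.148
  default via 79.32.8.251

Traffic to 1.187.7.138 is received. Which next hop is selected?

79.32.8.46

Routes whose prefix contains 1.187.7.138:
  0.0.0.0/0 (default, matches everything) -> 79.32.8.251
  1.128.0.0/9 (1.128.0.0 - 1.255.255.255) -> 79.32.8.70
  1.187.0.0/18 (1.187.0.0 - 1.187.63.255) -> 79.32.8.46
More-specific entries that do NOT match:
  1.187.7.140/30 (1.187.7.140 - 1.187.7.143) does not contain 1.187.7.138
  1.187.7.192/27 (1.187.7.192 - 1.187.7.223) does not contain 1.187.7.138
  1.187.5.128/25 (1.187.5.128 - 1.187.5.255) does not contain 1.187.7.138
  1.187.64.0/20 (1.187.64.0 - 1.187.79.255) does not contain 1.187.7.138
Longest matching prefix is /18 -> next hop 79.32.8.46.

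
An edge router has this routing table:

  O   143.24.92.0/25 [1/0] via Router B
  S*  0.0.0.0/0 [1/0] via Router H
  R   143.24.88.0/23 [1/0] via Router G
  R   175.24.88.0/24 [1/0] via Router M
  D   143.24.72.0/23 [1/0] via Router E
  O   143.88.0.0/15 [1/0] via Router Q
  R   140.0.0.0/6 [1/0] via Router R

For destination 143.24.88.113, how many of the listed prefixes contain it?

3

Prefixes containing 143.24.88.113:
  0.0.0.0/0 (default, matches everything)
  140.0.0.0/6 (140.0.0.0 - 143.255.255.255)
  143.24.88.0/23 (143.24.88.0 - 143.24.89.255)
Total matching entries: 3.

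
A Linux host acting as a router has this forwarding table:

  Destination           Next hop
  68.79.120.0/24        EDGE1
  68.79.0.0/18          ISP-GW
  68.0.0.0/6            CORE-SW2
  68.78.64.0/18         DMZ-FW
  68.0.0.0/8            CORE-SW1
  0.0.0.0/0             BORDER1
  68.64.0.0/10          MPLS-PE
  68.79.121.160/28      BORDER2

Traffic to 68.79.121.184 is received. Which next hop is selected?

Routes whose prefix contains 68.79.121.184:
  0.0.0.0/0 (default, matches everything) -> BORDER1
  68.0.0.0/6 (68.0.0.0 - 71.255.255.255) -> CORE-SW2
  68.0.0.0/8 (68.0.0.0 - 68.255.255.255) -> CORE-SW1
  68.64.0.0/10 (68.64.0.0 - 68.127.255.255) -> MPLS-PE
More-specific entries that do NOT match:
  68.79.121.160/28 (68.79.121.160 - 68.79.121.175) does not contain 68.79.121.184
  68.79.120.0/24 (68.79.120.0 - 68.79.120.255) does not contain 68.79.121.184
  68.79.0.0/18 (68.79.0.0 - 68.79.63.255) does not contain 68.79.121.184
  68.78.64.0/18 (68.78.64.0 - 68.78.127.255) does not contain 68.79.121.184
Longest matching prefix is /10 -> next hop MPLS-PE.

MPLS-PE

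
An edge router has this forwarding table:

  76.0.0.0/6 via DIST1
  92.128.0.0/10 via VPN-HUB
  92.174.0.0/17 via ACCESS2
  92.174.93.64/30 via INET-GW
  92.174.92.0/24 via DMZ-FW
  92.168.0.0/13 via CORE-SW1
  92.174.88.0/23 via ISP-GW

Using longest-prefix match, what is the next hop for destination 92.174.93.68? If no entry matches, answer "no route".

Routes whose prefix contains 92.174.93.68:
  92.128.0.0/10 (92.128.0.0 - 92.191.255.255) -> VPN-HUB
  92.168.0.0/13 (92.168.0.0 - 92.175.255.255) -> CORE-SW1
  92.174.0.0/17 (92.174.0.0 - 92.174.127.255) -> ACCESS2
More-specific entries that do NOT match:
  92.174.93.64/30 (92.174.93.64 - 92.174.93.67) does not contain 92.174.93.68
  92.174.92.0/24 (92.174.92.0 - 92.174.92.255) does not contain 92.174.93.68
  92.174.88.0/23 (92.174.88.0 - 92.174.89.255) does not contain 92.174.93.68
Longest matching prefix is /17 -> next hop ACCESS2.

ACCESS2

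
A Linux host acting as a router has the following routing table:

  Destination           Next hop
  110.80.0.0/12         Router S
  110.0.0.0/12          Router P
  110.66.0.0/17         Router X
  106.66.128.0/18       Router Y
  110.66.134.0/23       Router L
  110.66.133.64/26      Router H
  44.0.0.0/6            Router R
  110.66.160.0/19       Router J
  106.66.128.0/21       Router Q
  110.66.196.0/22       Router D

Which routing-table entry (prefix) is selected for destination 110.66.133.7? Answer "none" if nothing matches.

none

110.66.133.7 is outside every listed prefix and there is no default route.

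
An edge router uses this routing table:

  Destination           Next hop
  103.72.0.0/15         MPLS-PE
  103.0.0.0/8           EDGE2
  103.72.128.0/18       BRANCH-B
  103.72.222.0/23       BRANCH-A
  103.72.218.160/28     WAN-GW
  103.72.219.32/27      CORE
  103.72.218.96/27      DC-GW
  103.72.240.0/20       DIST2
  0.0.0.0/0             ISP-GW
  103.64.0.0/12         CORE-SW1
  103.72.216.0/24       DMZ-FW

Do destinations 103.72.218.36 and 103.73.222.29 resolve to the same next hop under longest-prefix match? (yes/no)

yes

103.72.218.36: longest match 103.72.0.0/15 -> MPLS-PE
103.73.222.29: longest match 103.72.0.0/15 -> MPLS-PE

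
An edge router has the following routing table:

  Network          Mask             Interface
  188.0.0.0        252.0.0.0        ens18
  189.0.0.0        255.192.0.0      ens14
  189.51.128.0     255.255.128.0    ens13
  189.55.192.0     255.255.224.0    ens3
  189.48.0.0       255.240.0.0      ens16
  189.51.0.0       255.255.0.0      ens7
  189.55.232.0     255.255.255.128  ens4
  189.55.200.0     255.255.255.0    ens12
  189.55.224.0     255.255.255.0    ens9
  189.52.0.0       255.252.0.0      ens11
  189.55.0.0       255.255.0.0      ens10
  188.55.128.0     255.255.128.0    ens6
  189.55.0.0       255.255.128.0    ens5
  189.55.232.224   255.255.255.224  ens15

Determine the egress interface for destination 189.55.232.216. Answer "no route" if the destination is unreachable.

Routes whose prefix contains 189.55.232.216:
  188.0.0.0/6 (188.0.0.0 - 191.255.255.255) -> ens18
  189.0.0.0/10 (189.0.0.0 - 189.63.255.255) -> ens14
  189.48.0.0/12 (189.48.0.0 - 189.63.255.255) -> ens16
  189.52.0.0/14 (189.52.0.0 - 189.55.255.255) -> ens11
  189.55.0.0/16 (189.55.0.0 - 189.55.255.255) -> ens10
More-specific entries that do NOT match:
  189.55.232.224/27 (189.55.232.224 - 189.55.232.255) does not contain 189.55.232.216
  189.55.232.0/25 (189.55.232.0 - 189.55.232.127) does not contain 189.55.232.216
  189.55.200.0/24 (189.55.200.0 - 189.55.200.255) does not contain 189.55.232.216
  189.55.224.0/24 (189.55.224.0 - 189.55.224.255) does not contain 189.55.232.216
  189.55.192.0/19 (189.55.192.0 - 189.55.223.255) does not contain 189.55.232.216
  189.51.128.0/17 (189.51.128.0 - 189.51.255.255) does not contain 189.55.232.216
  188.55.128.0/17 (188.55.128.0 - 188.55.255.255) does not contain 189.55.232.216
  189.55.0.0/17 (189.55.0.0 - 189.55.127.255) does not contain 189.55.232.216
Longest matching prefix is /16 -> interface ens10.

ens10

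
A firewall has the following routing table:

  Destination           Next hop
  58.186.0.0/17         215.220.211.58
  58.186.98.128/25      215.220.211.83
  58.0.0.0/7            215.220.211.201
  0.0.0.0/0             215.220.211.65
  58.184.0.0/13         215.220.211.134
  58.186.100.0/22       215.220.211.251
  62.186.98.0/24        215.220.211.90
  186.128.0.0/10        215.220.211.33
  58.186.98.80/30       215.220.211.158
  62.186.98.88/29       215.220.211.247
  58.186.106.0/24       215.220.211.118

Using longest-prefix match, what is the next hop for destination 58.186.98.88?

Routes whose prefix contains 58.186.98.88:
  0.0.0.0/0 (default, matches everything) -> 215.220.211.65
  58.0.0.0/7 (58.0.0.0 - 59.255.255.255) -> 215.220.211.201
  58.184.0.0/13 (58.184.0.0 - 58.191.255.255) -> 215.220.211.134
  58.186.0.0/17 (58.186.0.0 - 58.186.127.255) -> 215.220.211.58
More-specific entries that do NOT match:
  58.186.98.80/30 (58.186.98.80 - 58.186.98.83) does not contain 58.186.98.88
  62.186.98.88/29 (62.186.98.88 - 62.186.98.95) does not contain 58.186.98.88
  58.186.98.128/25 (58.186.98.128 - 58.186.98.255) does not contain 58.186.98.88
  62.186.98.0/24 (62.186.98.0 - 62.186.98.255) does not contain 58.186.98.88
  58.186.106.0/24 (58.186.106.0 - 58.186.106.255) does not contain 58.186.98.88
  58.186.100.0/22 (58.186.100.0 - 58.186.103.255) does not contain 58.186.98.88
Longest matching prefix is /17 -> next hop 215.220.211.58.

215.220.211.58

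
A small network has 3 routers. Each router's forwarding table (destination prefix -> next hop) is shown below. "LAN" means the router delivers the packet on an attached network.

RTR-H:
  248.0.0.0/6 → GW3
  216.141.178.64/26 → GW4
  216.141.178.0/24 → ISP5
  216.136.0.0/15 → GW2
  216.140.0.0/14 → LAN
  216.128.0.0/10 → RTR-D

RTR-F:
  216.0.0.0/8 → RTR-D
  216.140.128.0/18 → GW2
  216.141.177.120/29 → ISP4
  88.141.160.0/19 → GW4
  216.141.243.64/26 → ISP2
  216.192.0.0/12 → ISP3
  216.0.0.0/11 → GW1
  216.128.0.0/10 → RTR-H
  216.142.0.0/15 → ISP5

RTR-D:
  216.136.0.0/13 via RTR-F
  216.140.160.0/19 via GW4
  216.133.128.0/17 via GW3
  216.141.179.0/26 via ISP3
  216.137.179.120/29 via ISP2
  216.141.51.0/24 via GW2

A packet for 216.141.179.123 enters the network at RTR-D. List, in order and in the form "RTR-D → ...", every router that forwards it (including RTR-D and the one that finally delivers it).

RTR-D → RTR-F → RTR-H

At RTR-D: longest match for 216.141.179.123 is 216.136.0.0/13 -> RTR-F
At RTR-F: longest match for 216.141.179.123 is 216.128.0.0/10 -> RTR-H
At RTR-H: longest match for 216.141.179.123 is 216.140.0.0/14 -> LAN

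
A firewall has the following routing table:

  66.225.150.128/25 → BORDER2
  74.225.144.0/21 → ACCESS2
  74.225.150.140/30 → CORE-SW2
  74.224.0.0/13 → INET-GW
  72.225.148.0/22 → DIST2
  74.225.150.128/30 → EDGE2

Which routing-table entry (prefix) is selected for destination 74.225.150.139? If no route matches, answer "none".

Entries matching 74.225.150.139:
  74.224.0.0/13 (74.224.0.0 - 74.231.255.255)
  74.225.144.0/21 (74.225.144.0 - 74.225.151.255)
Most specific is 74.225.144.0/21.

74.225.144.0/21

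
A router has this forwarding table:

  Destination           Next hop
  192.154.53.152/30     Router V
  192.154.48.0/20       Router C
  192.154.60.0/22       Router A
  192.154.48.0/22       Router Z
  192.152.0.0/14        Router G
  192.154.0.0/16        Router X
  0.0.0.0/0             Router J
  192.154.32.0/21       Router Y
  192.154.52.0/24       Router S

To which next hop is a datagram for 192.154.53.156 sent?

Routes whose prefix contains 192.154.53.156:
  0.0.0.0/0 (default, matches everything) -> Router J
  192.152.0.0/14 (192.152.0.0 - 192.155.255.255) -> Router G
  192.154.0.0/16 (192.154.0.0 - 192.154.255.255) -> Router X
  192.154.48.0/20 (192.154.48.0 - 192.154.63.255) -> Router C
More-specific entries that do NOT match:
  192.154.53.152/30 (192.154.53.152 - 192.154.53.155) does not contain 192.154.53.156
  192.154.52.0/24 (192.154.52.0 - 192.154.52.255) does not contain 192.154.53.156
  192.154.60.0/22 (192.154.60.0 - 192.154.63.255) does not contain 192.154.53.156
  192.154.48.0/22 (192.154.48.0 - 192.154.51.255) does not contain 192.154.53.156
  192.154.32.0/21 (192.154.32.0 - 192.154.39.255) does not contain 192.154.53.156
Longest matching prefix is /20 -> next hop Router C.

Router C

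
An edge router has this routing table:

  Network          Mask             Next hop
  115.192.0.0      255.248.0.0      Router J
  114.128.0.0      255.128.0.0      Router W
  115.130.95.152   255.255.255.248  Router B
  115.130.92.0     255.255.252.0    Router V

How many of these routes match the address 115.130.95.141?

1

Prefixes containing 115.130.95.141:
  115.130.92.0/22 (115.130.92.0 - 115.130.95.255)
Total matching entries: 1.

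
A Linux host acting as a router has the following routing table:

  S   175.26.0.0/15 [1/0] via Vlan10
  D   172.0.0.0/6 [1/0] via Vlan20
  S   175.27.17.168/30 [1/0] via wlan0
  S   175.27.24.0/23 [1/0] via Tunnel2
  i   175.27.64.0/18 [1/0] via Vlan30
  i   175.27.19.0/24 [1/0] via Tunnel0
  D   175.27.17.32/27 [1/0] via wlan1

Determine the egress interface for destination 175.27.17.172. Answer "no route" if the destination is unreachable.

Routes whose prefix contains 175.27.17.172:
  172.0.0.0/6 (172.0.0.0 - 175.255.255.255) -> Vlan20
  175.26.0.0/15 (175.26.0.0 - 175.27.255.255) -> Vlan10
More-specific entries that do NOT match:
  175.27.17.168/30 (175.27.17.168 - 175.27.17.171) does not contain 175.27.17.172
  175.27.17.32/27 (175.27.17.32 - 175.27.17.63) does not contain 175.27.17.172
  175.27.19.0/24 (175.27.19.0 - 175.27.19.255) does not contain 175.27.17.172
  175.27.24.0/23 (175.27.24.0 - 175.27.25.255) does not contain 175.27.17.172
  175.27.64.0/18 (175.27.64.0 - 175.27.127.255) does not contain 175.27.17.172
Longest matching prefix is /15 -> interface Vlan10.

Vlan10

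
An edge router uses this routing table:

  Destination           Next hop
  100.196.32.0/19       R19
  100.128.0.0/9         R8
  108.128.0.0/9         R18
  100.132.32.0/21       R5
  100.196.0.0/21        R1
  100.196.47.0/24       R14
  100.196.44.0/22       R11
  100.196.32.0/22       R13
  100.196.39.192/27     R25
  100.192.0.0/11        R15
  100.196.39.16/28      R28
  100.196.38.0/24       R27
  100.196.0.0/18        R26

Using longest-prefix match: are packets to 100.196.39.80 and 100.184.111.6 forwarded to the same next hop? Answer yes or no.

100.196.39.80: longest match 100.196.32.0/19 -> R19
100.184.111.6: longest match 100.128.0.0/9 -> R8

no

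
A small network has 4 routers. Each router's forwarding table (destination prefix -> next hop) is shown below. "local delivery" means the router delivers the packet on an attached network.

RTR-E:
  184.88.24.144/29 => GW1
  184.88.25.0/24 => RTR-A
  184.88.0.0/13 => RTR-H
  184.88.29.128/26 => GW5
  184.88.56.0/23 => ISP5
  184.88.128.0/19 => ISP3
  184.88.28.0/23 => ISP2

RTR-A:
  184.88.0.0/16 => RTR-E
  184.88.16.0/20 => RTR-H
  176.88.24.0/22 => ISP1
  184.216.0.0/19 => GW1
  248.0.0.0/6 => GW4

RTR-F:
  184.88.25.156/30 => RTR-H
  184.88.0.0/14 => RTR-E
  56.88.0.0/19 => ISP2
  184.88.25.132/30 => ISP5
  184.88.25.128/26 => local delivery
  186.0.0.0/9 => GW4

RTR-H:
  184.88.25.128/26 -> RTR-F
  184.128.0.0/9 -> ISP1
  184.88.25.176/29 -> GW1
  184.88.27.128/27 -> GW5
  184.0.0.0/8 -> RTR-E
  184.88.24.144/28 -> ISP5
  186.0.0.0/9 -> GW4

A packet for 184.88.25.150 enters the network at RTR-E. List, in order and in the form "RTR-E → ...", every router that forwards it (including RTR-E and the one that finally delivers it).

RTR-E → RTR-A → RTR-H → RTR-F

At RTR-E: longest match for 184.88.25.150 is 184.88.25.0/24 -> RTR-A
At RTR-A: longest match for 184.88.25.150 is 184.88.16.0/20 -> RTR-H
At RTR-H: longest match for 184.88.25.150 is 184.88.25.128/26 -> RTR-F
At RTR-F: longest match for 184.88.25.150 is 184.88.25.128/26 -> local delivery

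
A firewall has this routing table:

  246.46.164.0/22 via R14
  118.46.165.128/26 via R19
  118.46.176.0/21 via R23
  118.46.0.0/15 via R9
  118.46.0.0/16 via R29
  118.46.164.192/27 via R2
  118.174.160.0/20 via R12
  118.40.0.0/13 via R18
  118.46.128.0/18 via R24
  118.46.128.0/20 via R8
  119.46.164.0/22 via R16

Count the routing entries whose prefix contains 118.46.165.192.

Prefixes containing 118.46.165.192:
  118.40.0.0/13 (118.40.0.0 - 118.47.255.255)
  118.46.0.0/15 (118.46.0.0 - 118.47.255.255)
  118.46.0.0/16 (118.46.0.0 - 118.46.255.255)
  118.46.128.0/18 (118.46.128.0 - 118.46.191.255)
Total matching entries: 4.

4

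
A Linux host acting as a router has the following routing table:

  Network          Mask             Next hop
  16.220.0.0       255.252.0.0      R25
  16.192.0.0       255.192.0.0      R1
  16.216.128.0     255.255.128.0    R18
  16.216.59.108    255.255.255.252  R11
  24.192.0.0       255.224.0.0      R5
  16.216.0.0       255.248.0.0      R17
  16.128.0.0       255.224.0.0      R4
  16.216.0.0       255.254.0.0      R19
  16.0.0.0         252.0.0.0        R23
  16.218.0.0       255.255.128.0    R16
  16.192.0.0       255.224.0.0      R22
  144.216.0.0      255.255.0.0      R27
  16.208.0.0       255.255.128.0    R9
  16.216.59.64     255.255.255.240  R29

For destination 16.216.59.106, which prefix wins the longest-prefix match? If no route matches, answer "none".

16.216.0.0/15

Entries matching 16.216.59.106:
  16.0.0.0/6 (16.0.0.0 - 19.255.255.255)
  16.192.0.0/10 (16.192.0.0 - 16.255.255.255)
  16.192.0.0/11 (16.192.0.0 - 16.223.255.255)
  16.216.0.0/13 (16.216.0.0 - 16.223.255.255)
  16.216.0.0/15 (16.216.0.0 - 16.217.255.255)
Most specific is 16.216.0.0/15.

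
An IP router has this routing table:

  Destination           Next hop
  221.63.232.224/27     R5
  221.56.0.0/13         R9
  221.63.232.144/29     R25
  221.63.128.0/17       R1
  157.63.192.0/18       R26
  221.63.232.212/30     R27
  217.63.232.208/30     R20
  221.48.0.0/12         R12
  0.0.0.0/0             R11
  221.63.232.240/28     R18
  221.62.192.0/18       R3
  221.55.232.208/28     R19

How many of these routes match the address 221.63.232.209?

Prefixes containing 221.63.232.209:
  0.0.0.0/0 (default, matches everything)
  221.48.0.0/12 (221.48.0.0 - 221.63.255.255)
  221.56.0.0/13 (221.56.0.0 - 221.63.255.255)
  221.63.128.0/17 (221.63.128.0 - 221.63.255.255)
Total matching entries: 4.

4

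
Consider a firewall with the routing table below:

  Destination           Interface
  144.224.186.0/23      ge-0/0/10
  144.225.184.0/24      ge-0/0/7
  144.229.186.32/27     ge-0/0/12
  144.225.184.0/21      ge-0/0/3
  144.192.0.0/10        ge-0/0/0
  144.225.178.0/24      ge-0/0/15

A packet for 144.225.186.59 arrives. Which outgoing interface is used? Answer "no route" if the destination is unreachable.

Routes whose prefix contains 144.225.186.59:
  144.192.0.0/10 (144.192.0.0 - 144.255.255.255) -> ge-0/0/0
  144.225.184.0/21 (144.225.184.0 - 144.225.191.255) -> ge-0/0/3
More-specific entries that do NOT match:
  144.229.186.32/27 (144.229.186.32 - 144.229.186.63) does not contain 144.225.186.59
  144.225.184.0/24 (144.225.184.0 - 144.225.184.255) does not contain 144.225.186.59
  144.225.178.0/24 (144.225.178.0 - 144.225.178.255) does not contain 144.225.186.59
  144.224.186.0/23 (144.224.186.0 - 144.224.187.255) does not contain 144.225.186.59
Longest matching prefix is /21 -> interface ge-0/0/3.

ge-0/0/3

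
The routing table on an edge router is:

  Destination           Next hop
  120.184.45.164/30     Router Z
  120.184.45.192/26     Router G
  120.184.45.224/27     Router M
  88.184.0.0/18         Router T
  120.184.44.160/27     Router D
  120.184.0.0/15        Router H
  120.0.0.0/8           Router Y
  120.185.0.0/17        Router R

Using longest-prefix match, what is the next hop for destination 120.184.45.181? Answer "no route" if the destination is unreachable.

Router H

Routes whose prefix contains 120.184.45.181:
  120.0.0.0/8 (120.0.0.0 - 120.255.255.255) -> Router Y
  120.184.0.0/15 (120.184.0.0 - 120.185.255.255) -> Router H
More-specific entries that do NOT match:
  120.184.45.164/30 (120.184.45.164 - 120.184.45.167) does not contain 120.184.45.181
  120.184.45.224/27 (120.184.45.224 - 120.184.45.255) does not contain 120.184.45.181
  120.184.44.160/27 (120.184.44.160 - 120.184.44.191) does not contain 120.184.45.181
  120.184.45.192/26 (120.184.45.192 - 120.184.45.255) does not contain 120.184.45.181
  88.184.0.0/18 (88.184.0.0 - 88.184.63.255) does not contain 120.184.45.181
  120.185.0.0/17 (120.185.0.0 - 120.185.127.255) does not contain 120.184.45.181
Longest matching prefix is /15 -> next hop Router H.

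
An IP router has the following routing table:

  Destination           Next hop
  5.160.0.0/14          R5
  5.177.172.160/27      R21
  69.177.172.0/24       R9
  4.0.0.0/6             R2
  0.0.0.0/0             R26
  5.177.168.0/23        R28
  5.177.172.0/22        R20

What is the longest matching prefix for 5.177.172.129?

5.177.172.0/22

Entries matching 5.177.172.129:
  0.0.0.0/0 (default, matches everything)
  4.0.0.0/6 (4.0.0.0 - 7.255.255.255)
  5.177.172.0/22 (5.177.172.0 - 5.177.175.255)
Most specific is 5.177.172.0/22.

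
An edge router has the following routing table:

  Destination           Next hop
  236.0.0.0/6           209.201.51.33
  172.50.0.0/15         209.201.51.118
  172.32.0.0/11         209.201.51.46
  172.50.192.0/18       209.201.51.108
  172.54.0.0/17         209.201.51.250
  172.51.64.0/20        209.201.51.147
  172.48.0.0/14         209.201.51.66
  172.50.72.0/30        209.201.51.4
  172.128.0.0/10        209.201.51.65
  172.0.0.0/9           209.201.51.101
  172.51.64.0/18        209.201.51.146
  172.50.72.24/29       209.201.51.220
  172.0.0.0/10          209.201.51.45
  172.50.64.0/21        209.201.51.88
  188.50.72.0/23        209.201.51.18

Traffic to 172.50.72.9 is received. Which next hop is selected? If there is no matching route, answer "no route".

Routes whose prefix contains 172.50.72.9:
  172.0.0.0/9 (172.0.0.0 - 172.127.255.255) -> 209.201.51.101
  172.0.0.0/10 (172.0.0.0 - 172.63.255.255) -> 209.201.51.45
  172.32.0.0/11 (172.32.0.0 - 172.63.255.255) -> 209.201.51.46
  172.48.0.0/14 (172.48.0.0 - 172.51.255.255) -> 209.201.51.66
  172.50.0.0/15 (172.50.0.0 - 172.51.255.255) -> 209.201.51.118
More-specific entries that do NOT match:
  172.50.72.0/30 (172.50.72.0 - 172.50.72.3) does not contain 172.50.72.9
  172.50.72.24/29 (172.50.72.24 - 172.50.72.31) does not contain 172.50.72.9
  188.50.72.0/23 (188.50.72.0 - 188.50.73.255) does not contain 172.50.72.9
  172.50.64.0/21 (172.50.64.0 - 172.50.71.255) does not contain 172.50.72.9
  172.51.64.0/20 (172.51.64.0 - 172.51.79.255) does not contain 172.50.72.9
  172.50.192.0/18 (172.50.192.0 - 172.50.255.255) does not contain 172.50.72.9
  172.51.64.0/18 (172.51.64.0 - 172.51.127.255) does not contain 172.50.72.9
  172.54.0.0/17 (172.54.0.0 - 172.54.127.255) does not contain 172.50.72.9
Longest matching prefix is /15 -> next hop 209.201.51.118.

209.201.51.118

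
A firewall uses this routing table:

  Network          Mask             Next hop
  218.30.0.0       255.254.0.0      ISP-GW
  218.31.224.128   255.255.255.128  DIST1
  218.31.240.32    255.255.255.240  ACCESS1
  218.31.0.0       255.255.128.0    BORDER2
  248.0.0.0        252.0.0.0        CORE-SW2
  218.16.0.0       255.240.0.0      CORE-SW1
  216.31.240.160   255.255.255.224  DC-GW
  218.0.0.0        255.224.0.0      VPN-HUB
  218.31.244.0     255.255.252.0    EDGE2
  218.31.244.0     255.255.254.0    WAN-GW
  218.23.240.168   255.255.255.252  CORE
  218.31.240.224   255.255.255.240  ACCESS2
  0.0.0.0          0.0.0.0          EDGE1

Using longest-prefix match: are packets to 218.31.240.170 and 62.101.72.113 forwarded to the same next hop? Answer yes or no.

218.31.240.170: longest match 218.30.0.0/15 -> ISP-GW
62.101.72.113: longest match 0.0.0.0/0 -> EDGE1

no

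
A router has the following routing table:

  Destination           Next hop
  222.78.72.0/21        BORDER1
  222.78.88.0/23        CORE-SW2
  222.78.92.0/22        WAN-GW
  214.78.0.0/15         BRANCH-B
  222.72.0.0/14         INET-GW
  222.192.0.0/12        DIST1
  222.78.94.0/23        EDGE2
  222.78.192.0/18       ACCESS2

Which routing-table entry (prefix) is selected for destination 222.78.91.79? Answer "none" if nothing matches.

222.78.91.79 is outside every listed prefix and there is no default route.

none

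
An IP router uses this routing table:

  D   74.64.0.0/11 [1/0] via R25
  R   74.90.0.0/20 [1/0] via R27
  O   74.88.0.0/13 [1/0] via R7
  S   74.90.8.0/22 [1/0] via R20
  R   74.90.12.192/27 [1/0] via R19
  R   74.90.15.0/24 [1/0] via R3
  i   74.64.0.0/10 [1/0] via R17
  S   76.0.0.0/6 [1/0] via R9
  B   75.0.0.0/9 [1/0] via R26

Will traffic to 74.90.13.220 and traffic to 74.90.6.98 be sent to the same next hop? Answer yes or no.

yes

74.90.13.220: longest match 74.90.0.0/20 -> R27
74.90.6.98: longest match 74.90.0.0/20 -> R27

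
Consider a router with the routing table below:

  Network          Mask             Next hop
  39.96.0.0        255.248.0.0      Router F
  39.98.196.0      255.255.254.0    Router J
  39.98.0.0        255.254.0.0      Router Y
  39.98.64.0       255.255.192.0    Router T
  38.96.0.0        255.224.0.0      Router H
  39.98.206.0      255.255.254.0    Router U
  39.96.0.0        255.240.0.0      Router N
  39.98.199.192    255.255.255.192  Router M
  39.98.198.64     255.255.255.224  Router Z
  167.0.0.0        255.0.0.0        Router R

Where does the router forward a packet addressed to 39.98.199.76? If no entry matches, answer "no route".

Router Y

Routes whose prefix contains 39.98.199.76:
  39.96.0.0/12 (39.96.0.0 - 39.111.255.255) -> Router N
  39.96.0.0/13 (39.96.0.0 - 39.103.255.255) -> Router F
  39.98.0.0/15 (39.98.0.0 - 39.99.255.255) -> Router Y
More-specific entries that do NOT match:
  39.98.198.64/27 (39.98.198.64 - 39.98.198.95) does not contain 39.98.199.76
  39.98.199.192/26 (39.98.199.192 - 39.98.199.255) does not contain 39.98.199.76
  39.98.196.0/23 (39.98.196.0 - 39.98.197.255) does not contain 39.98.199.76
  39.98.206.0/23 (39.98.206.0 - 39.98.207.255) does not contain 39.98.199.76
  39.98.64.0/18 (39.98.64.0 - 39.98.127.255) does not contain 39.98.199.76
Longest matching prefix is /15 -> next hop Router Y.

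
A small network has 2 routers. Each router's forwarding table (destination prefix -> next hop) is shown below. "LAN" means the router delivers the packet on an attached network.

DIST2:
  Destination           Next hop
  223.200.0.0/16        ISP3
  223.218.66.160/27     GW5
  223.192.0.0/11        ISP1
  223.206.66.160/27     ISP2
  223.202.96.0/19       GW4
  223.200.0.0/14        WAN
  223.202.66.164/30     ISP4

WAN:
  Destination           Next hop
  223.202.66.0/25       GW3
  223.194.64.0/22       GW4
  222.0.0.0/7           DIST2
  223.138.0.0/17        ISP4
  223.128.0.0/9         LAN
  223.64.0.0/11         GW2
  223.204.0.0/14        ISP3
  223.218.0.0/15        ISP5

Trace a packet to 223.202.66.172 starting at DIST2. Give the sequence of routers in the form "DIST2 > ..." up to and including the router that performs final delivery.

At DIST2: longest match for 223.202.66.172 is 223.200.0.0/14 -> WAN
At WAN: longest match for 223.202.66.172 is 223.128.0.0/9 -> LAN

DIST2 > WAN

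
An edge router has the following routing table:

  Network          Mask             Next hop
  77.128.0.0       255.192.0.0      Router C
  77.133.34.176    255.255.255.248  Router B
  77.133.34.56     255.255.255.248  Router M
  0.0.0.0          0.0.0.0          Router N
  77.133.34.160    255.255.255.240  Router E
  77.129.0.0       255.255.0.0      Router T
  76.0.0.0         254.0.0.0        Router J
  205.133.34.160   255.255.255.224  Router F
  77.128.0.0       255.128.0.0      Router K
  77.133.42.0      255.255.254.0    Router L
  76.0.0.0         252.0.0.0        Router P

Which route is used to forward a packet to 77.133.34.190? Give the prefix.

Entries matching 77.133.34.190:
  0.0.0.0/0 (default, matches everything)
  76.0.0.0/6 (76.0.0.0 - 79.255.255.255)
  76.0.0.0/7 (76.0.0.0 - 77.255.255.255)
  77.128.0.0/9 (77.128.0.0 - 77.255.255.255)
  77.128.0.0/10 (77.128.0.0 - 77.191.255.255)
Most specific is 77.128.0.0/10.

77.128.0.0/10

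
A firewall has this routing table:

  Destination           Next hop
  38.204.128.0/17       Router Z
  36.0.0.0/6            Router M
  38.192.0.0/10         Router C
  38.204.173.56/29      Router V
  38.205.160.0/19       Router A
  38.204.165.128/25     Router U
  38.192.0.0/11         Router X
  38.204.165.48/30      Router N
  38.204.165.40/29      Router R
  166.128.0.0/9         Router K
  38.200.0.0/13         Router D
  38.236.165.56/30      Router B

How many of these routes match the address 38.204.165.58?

5

Prefixes containing 38.204.165.58:
  36.0.0.0/6 (36.0.0.0 - 39.255.255.255)
  38.192.0.0/10 (38.192.0.0 - 38.255.255.255)
  38.192.0.0/11 (38.192.0.0 - 38.223.255.255)
  38.200.0.0/13 (38.200.0.0 - 38.207.255.255)
  38.204.128.0/17 (38.204.128.0 - 38.204.255.255)
Total matching entries: 5.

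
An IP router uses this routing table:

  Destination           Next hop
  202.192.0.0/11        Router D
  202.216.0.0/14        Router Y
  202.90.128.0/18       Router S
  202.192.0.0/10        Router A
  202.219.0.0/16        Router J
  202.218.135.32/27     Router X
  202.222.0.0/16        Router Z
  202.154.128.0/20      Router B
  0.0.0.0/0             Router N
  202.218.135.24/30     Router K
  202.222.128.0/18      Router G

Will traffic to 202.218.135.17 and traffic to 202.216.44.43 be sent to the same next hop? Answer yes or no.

202.218.135.17: longest match 202.216.0.0/14 -> Router Y
202.216.44.43: longest match 202.216.0.0/14 -> Router Y

yes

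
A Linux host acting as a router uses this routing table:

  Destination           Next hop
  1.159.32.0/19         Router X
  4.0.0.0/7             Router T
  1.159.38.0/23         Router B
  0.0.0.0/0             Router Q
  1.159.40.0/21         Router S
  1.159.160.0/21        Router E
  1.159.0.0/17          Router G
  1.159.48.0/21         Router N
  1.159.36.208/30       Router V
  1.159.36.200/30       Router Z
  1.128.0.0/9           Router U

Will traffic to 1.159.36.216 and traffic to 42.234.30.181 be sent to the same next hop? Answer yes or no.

no

1.159.36.216: longest match 1.159.32.0/19 -> Router X
42.234.30.181: longest match 0.0.0.0/0 -> Router Q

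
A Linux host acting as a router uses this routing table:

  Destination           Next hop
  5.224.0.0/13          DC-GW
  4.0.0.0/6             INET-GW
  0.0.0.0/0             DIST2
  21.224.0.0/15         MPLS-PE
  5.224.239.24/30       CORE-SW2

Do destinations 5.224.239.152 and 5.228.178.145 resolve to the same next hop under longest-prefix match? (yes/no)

5.224.239.152: longest match 5.224.0.0/13 -> DC-GW
5.228.178.145: longest match 5.224.0.0/13 -> DC-GW

yes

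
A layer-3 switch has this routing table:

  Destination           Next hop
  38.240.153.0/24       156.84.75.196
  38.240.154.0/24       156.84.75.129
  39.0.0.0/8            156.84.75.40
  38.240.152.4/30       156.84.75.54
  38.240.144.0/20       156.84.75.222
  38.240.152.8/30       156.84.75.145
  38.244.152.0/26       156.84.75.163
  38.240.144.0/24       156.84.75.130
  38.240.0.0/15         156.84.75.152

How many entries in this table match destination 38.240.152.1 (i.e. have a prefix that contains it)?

2

Prefixes containing 38.240.152.1:
  38.240.0.0/15 (38.240.0.0 - 38.241.255.255)
  38.240.144.0/20 (38.240.144.0 - 38.240.159.255)
Total matching entries: 2.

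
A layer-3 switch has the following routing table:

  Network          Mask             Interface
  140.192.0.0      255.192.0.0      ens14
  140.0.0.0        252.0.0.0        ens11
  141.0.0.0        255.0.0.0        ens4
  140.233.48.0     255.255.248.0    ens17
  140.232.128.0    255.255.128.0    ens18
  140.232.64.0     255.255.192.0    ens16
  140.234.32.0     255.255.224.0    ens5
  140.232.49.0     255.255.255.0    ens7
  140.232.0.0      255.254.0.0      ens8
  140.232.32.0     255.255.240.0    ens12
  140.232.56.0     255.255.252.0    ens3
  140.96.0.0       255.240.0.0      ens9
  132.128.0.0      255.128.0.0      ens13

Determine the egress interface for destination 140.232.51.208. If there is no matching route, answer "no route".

ens8

Routes whose prefix contains 140.232.51.208:
  140.0.0.0/6 (140.0.0.0 - 143.255.255.255) -> ens11
  140.192.0.0/10 (140.192.0.0 - 140.255.255.255) -> ens14
  140.232.0.0/15 (140.232.0.0 - 140.233.255.255) -> ens8
More-specific entries that do NOT match:
  140.232.49.0/24 (140.232.49.0 - 140.232.49.255) does not contain 140.232.51.208
  140.232.56.0/22 (140.232.56.0 - 140.232.59.255) does not contain 140.232.51.208
  140.233.48.0/21 (140.233.48.0 - 140.233.55.255) does not contain 140.232.51.208
  140.232.32.0/20 (140.232.32.0 - 140.232.47.255) does not contain 140.232.51.208
  140.234.32.0/19 (140.234.32.0 - 140.234.63.255) does not contain 140.232.51.208
  140.232.64.0/18 (140.232.64.0 - 140.232.127.255) does not contain 140.232.51.208
  140.232.128.0/17 (140.232.128.0 - 140.232.255.255) does not contain 140.232.51.208
Longest matching prefix is /15 -> interface ens8.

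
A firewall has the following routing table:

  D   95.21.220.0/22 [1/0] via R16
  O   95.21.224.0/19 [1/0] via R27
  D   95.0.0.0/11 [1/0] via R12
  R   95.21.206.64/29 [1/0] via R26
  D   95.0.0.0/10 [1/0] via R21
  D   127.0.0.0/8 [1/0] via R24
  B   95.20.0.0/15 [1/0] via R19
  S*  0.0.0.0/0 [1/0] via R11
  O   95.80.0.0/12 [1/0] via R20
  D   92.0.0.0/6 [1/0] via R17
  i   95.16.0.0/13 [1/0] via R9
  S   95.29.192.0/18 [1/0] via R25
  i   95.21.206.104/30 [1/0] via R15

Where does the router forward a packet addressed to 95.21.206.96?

Routes whose prefix contains 95.21.206.96:
  0.0.0.0/0 (default, matches everything) -> R11
  92.0.0.0/6 (92.0.0.0 - 95.255.255.255) -> R17
  95.0.0.0/10 (95.0.0.0 - 95.63.255.255) -> R21
  95.0.0.0/11 (95.0.0.0 - 95.31.255.255) -> R12
  95.16.0.0/13 (95.16.0.0 - 95.23.255.255) -> R9
  95.20.0.0/15 (95.20.0.0 - 95.21.255.255) -> R19
More-specific entries that do NOT match:
  95.21.206.104/30 (95.21.206.104 - 95.21.206.107) does not contain 95.21.206.96
  95.21.206.64/29 (95.21.206.64 - 95.21.206.71) does not contain 95.21.206.96
  95.21.220.0/22 (95.21.220.0 - 95.21.223.255) does not contain 95.21.206.96
  95.21.224.0/19 (95.21.224.0 - 95.21.255.255) does not contain 95.21.206.96
  95.29.192.0/18 (95.29.192.0 - 95.29.255.255) does not contain 95.21.206.96
Longest matching prefix is /15 -> next hop R19.

R19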